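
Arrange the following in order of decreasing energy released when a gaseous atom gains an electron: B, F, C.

F > C > B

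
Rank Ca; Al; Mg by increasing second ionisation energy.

Ca < Mg < Al

Consider each +1 ion: Ca⁺ still has 1 valence electron; Al⁺ still has 2 valence electrons; Mg⁺ still has 1 valence electron.
All are still removing valence electrons, so compare the +1 ions as you would atoms: IE_2 generally rises across a period (higher Z_eff) and falls down a group (larger shell), subject to the usual subshell exceptions.
Valence configurations: Ca⁺ [Ar]4s¹, Al⁺ [Ne]3s², Mg⁺ [Ne]3s¹.
Approximate IE_2 values (kJ/mol): Ca 1145, Al 1817, Mg 1451.
So the second ionization energies run Ca < Mg < Al.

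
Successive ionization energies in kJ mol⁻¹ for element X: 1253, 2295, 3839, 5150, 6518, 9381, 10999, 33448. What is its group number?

Group 17

Look for the largest jump between consecutive ionization energies: IE8/IE7 ≈ 3.0, far larger than any earlier ratio.
That jump marks the point where a core electron is being removed. So the atom has 7 valence electrons.
A main-group element with 7 valence electrons is in group 17.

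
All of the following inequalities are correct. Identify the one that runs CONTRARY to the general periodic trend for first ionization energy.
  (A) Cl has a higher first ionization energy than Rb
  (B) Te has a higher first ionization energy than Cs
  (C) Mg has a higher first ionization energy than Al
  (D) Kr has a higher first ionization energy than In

The general trend: first ionization energy increases across a period and decreases down a group.
(A) Cl (period 3, group 17) vs Rb (period 5, group 1): the stated order agrees with the simple trend.
(B) Te (period 5, group 16) vs Cs (period 6, group 1): the stated order agrees with the simple trend.
(C) Mg (period 3, group 2) vs Al (period 3, group 13): the stated order contradicts the simple trend.
(D) Kr (period 4, group 18) vs In (period 5, group 13): the stated order agrees with the simple trend.
The exception is (C): Al's single 3p electron is easier to remove than one from Mg's filled 3s².

(C)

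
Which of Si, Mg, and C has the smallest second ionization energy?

Mg

After 1 electron has been removed, what remains? Si⁺ still has 3 valence electrons; Mg⁺ still has 1 valence electron; C⁺ still has 3 valence electrons.
All are still removing valence electrons, so compare the +1 ions as you would atoms: IE_2 generally rises across a period (higher Z_eff) and falls down a group (larger shell), subject to the usual subshell exceptions.
Valence configurations: Si⁺ [Ne]3s²3p¹, Mg⁺ [Ne]3s¹, C⁺ [He]2s²2p¹.
The numbers (kJ/mol): Si 1577, Mg 1451, C 2353.
Overall IE_2 order: Mg < Si < C.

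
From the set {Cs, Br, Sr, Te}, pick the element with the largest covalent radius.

Across a period the added protons contract the valence shell; down a group each new principal shell makes the atom larger.
Here both period and group differ, so the two effects have to be weighed against each other.
Te > Br: relative to Br, both the across-period and down-group shifts push Te's atomic radius up.
Sr > Te: Sr lies to the left of Te in period 5, so the across-period effect alone puts Sr larger.
Cs > Sr: both effects reinforce here, so Cs is clearly the larger of the two.
Approximate values (pm): Br 114, Sr 185, Te 136, Cs 232.
The largest covalent radius among these belongs to Cs.

Cs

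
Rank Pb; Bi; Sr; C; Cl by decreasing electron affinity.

Electron affinity generally becomes more exothermic across a period toward the halogens and less exothermic down a group.
Here both period and group differ, so the two effects have to be weighed against each other.
Pb > Sr: the two effects oppose for this pair; the across-period effect wins (35 vs 5 kJ/mol).
Bi > Pb: Bi lies to the right of Pb in period 6, so the across-period effect alone puts Bi higher.
C > Bi: the two effects oppose for this pair; the down-group effect wins (122 vs 91 kJ/mol).
Cl > C: period and group pull opposite ways; the across-period shift dominates (349 vs 122 kJ/mol).
Approximate values (kJ/mol): C 122, Cl 349, Sr 5, Pb 35, Bi 91.
So from highest to lowest: Cl > C > Bi > Pb > Sr.

Cl > C > Bi > Pb > Sr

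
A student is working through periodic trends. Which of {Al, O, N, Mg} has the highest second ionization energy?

O

The second ionization energy removes an electron from the +1 ion. For each element: Al⁺ still has 2 valence electrons; O⁺ still has 5 valence electrons; N⁺ still has 4 valence electrons; Mg⁺ still has 1 valence electron.
All are still removing valence electrons, so compare the +1 ions as you would atoms: IE_2 generally rises across a period (higher Z_eff) and falls down a group (larger shell), subject to the usual subshell exceptions.
Valence configurations: Al⁺ [Ne]3s², O⁺ [He]2s²2p³, N⁺ [He]2s²2p², Mg⁺ [Ne]3s¹.
Approximate IE_2 values (kJ/mol): Al 1817, O 3388, N 2856, Mg 1451.
Overall IE_2 order: Mg < Al < N < O.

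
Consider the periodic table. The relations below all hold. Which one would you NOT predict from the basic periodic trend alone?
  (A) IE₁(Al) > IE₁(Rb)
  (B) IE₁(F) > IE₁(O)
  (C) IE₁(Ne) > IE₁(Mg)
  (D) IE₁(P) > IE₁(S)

(D)

The general trend: IE₁ increases across a period and decreases down a group.
(A) Al (period 3, group 13) vs Rb (period 5, group 1): the stated order agrees with the simple trend.
(B) F (period 2, group 17) vs O (period 2, group 16): the stated order agrees with the simple trend.
(C) Ne (period 2, group 18) vs Mg (period 3, group 2): the stated order agrees with the simple trend.
(D) P (period 3, group 15) vs S (period 3, group 16): the stated order contradicts the simple trend.
The exception is (D): S (3p⁴) ionizes more easily than half-filled P (3p³) because the paired 3p electron in S is pushed out by e⁻–e⁻ repulsion.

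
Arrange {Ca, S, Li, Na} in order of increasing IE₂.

IE_2 is the cost of taking one more electron from the +1 cation: Ca⁺ still has 1 valence electron; S⁺ still has 5 valence electrons; Li⁺ is the bare [He] core; Na⁺ is the bare [Ne] core.
Breaking into a closed-shell core is much more expensive than removing a leftover valence electron — Na and Li have the largest IE_2 here.
Valence configurations: Ca⁺ [Ar]4s¹, S⁺ [Ne]3s²3p³.
Approximate IE_2 values (kJ/mol): Ca 1145, S 2252, Li 7298, Na 4562.
So the second ionization energies run Ca < S < Na < Li.

Ca < S < Na < Li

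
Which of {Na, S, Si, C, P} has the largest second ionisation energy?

The second ionization energy removes an electron from the +1 ion. For each element: Na⁺ is the bare [Ne] core; S⁺ still has 5 valence electrons; Si⁺ still has 3 valence electrons; C⁺ still has 3 valence electrons; P⁺ still has 4 valence electrons.
Pulling an electron out of a noble-gas core costs far more than removing a remaining valence electron, so Na sits at the high end of IE_2.
Valence configurations: S⁺ [Ne]3s²3p³, Si⁺ [Ne]3s²3p¹, C⁺ [He]2s²2p¹, P⁺ [Ne]3s²3p².
The numbers (kJ/mol): Na 4562, S 2252, Si 1577, C 2353, P 1907.
Putting it together, IE_2: Si < P < S < C < Na.

Na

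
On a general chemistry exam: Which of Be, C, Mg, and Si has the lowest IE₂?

Mg

After 1 electron has been removed, what remains? Be⁺ still has 1 valence electron; C⁺ still has 3 valence electrons; Mg⁺ still has 1 valence electron; Si⁺ still has 3 valence electrons.
All are still removing valence electrons, so compare the +1 ions as you would atoms: IE_2 generally rises across a period (higher Z_eff) and falls down a group (larger shell), subject to the usual subshell exceptions.
Valence configurations: Be⁺ [He]2s¹, C⁺ [He]2s²2p¹, Mg⁺ [Ne]3s¹, Si⁺ [Ne]3s²3p¹.
Approximate IE_2 values (kJ/mol): Be 1757, C 2353, Mg 1451, Si 1577.
Putting it together, IE_2: Mg < Si < Be < C.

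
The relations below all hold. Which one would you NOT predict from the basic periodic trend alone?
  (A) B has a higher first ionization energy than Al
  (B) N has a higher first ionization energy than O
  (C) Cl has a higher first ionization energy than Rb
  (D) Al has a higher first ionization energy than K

The general trend: first ionization energy increases across a period and decreases down a group.
(A) B (period 2, group 13) vs Al (period 3, group 13): the stated order agrees with the simple trend.
(B) N (period 2, group 15) vs O (period 2, group 16): the stated order contradicts the simple trend.
(C) Cl (period 3, group 17) vs Rb (period 5, group 1): the stated order agrees with the simple trend.
(D) Al (period 3, group 13) vs K (period 4, group 1): the stated order agrees with the simple trend.
The exception is (B): pairing an electron in O's 2p⁴ costs repulsion energy, so O ionizes more easily than half-filled N (2p³).

(B)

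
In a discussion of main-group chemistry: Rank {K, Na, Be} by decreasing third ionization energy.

Be > Na > K

After 2 electrons have been removed, what remains? K²⁺ is already 1 electron into the core; Na²⁺ is already 1 electron into the core; Be²⁺ is the bare [He] core.
All of these are removing an electron from a noble-gas core or deeper; the smaller core (lower principal quantum number) is held far more tightly, and within a period the higher nuclear charge binds the same core more tightly.
Tabulated IE_3 (kJ/mol): K 4420, Na 6910, Be 14849.
Hence IE_3: K < Na < Be.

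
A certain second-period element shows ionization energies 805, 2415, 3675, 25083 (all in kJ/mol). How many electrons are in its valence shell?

Look for the largest jump between consecutive ionization energies: IE4/IE3 ≈ 6.8, far larger than any earlier ratio.
That jump marks the point where a core electron is being removed. So the atom has 3 valence electrons.

3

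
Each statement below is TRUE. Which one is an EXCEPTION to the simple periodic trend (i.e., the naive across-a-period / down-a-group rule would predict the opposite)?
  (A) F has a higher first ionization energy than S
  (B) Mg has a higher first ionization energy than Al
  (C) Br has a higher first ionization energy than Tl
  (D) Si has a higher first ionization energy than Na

(B)

The general trend: first ionization energy increases across a period and decreases down a group.
(A) F (period 2, group 17) vs S (period 3, group 16): the stated order agrees with the simple trend.
(B) Mg (period 3, group 2) vs Al (period 3, group 13): the stated order contradicts the simple trend.
(C) Br (period 4, group 17) vs Tl (period 6, group 13): the stated order agrees with the simple trend.
(D) Si (period 3, group 14) vs Na (period 3, group 1): the stated order agrees with the simple trend.
The exception is (B): Al's single 3p electron is easier to remove than one from Mg's filled 3s².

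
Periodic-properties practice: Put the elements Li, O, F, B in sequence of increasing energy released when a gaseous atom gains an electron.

B < Li < O < F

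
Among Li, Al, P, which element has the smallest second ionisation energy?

Al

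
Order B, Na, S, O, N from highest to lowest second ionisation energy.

Na, O, N, B, S

Consider each +1 ion: B⁺ still has 2 valence electrons; Na⁺ is the bare [Ne] core; S⁺ still has 5 valence electrons; O⁺ still has 5 valence electrons; N⁺ still has 4 valence electrons.
Pulling an electron out of a noble-gas core costs far more than removing a remaining valence electron, so Na sits at the high end of IE_2.
Valence configurations: B⁺ [He]2s², S⁺ [Ne]3s²3p³, O⁺ [He]2s²2p³, N⁺ [He]2s²2p².
The numbers (kJ/mol): B 2427, Na 4562, S 2252, O 3388, N 2856.
Hence IE_2: S < B < N < O < Na.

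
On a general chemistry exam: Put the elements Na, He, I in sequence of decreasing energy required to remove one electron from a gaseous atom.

Across a period the outer electron is held more tightly (higher IE₁); down a group it sits in a higher shell, more shielded, and comes off more easily.
Neither a single period nor a single group — weigh both effects.
I > Na: the two effects oppose for this pair; the across-period effect wins (1008 vs 496 kJ/mol).
He > I: relative to I, both the across-period and down-group shifts push He's first ionization energy up.
Approximate values (kJ/mol): He 2372, Na 496, I 1008.
So from highest to lowest: He > I > Na.

He, I, Na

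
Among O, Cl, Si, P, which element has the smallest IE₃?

P

The third ionization energy removes an electron from the +2 ion. For each element: O²⁺ still has 4 valence electrons; Cl²⁺ still has 5 valence electrons; Si²⁺ still has 2 valence electrons; P²⁺ still has 3 valence electrons.
All are still removing valence electrons, so compare the +2 ions as you would atoms: IE_3 generally rises across a period (higher Z_eff) and falls down a group (larger shell), subject to the usual subshell exceptions.
Valence configurations: O²⁺ [He]2s²2p², Cl²⁺ [Ne]3s²3p³, Si²⁺ [Ne]3s², P²⁺ [Ne]3s²3p¹.
P²⁺ loses a lone 3p electron whereas Si²⁺ must break into a filled 3s² pair, so IE_3(Si) > IE_3(P) even though P has the higher nuclear charge.
The numbers (kJ/mol): O 5300, Cl 3822, Si 3232, P 2914.
Putting it together, IE_3: P < Si < Cl < O.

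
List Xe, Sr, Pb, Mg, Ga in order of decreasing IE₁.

Mg is in period 3, group 2; Ga is in period 4, group 13; Sr is in period 5, group 2; Xe is in period 5, group 18; Pb is in period 6, group 14.
IE₁ increases left→right with effective nuclear charge and decreases top→bottom as the valence shell moves farther out.
Neither a single period nor a single group — weigh both effects.
Ga > Sr: both effects reinforce here, so Ga is clearly the higher of the two.
Pb > Ga: the two effects oppose for this pair; the across-period effect wins (716 vs 579 kJ/mol).
Mg > Pb: the two effects oppose for this pair; the down-group effect wins (738 vs 716 kJ/mol).
Xe > Mg: period and group pull opposite ways; the across-period shift dominates (1170 vs 738 kJ/mol).
For reference (kJ/mol): Mg 738, Ga 579, Sr 550, Xe 1170, Pb 716.
So from highest to lowest: Xe > Mg > Pb > Ga > Sr.

Xe, Mg, Pb, Ga, Sr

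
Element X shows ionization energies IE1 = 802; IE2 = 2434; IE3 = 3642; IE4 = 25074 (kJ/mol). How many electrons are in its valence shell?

3

Look for the largest jump between consecutive ionization energies: IE4/IE3 ≈ 6.9, far larger than any earlier ratio.
That jump marks the point where a core electron is being removed. So the atom has 3 valence electrons.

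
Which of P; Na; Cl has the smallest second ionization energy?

After 1 electron has been removed, what remains? P⁺ still has 4 valence electrons; Na⁺ is the bare [Ne] core; Cl⁺ still has 6 valence electrons.
Core electrons are held far more tightly than valence electrons, so Na tops the IE_2 order.
Valence configurations: P⁺ [Ne]3s²3p², Cl⁺ [Ne]3s²3p⁴.
Tabulated IE_2 (kJ/mol): P 1907, Na 4562, Cl 2298.
Putting it together, IE_2: P < Cl < Na.

P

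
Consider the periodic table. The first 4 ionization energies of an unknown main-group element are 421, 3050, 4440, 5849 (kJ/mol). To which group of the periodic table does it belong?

Group 1

Look for the largest jump between consecutive ionization energies: IE2/IE1 ≈ 7.2, far larger than any earlier ratio.
That jump marks the point where a core electron is being removed. So the atom has 1 valence electron.
A main-group element with 1 valence electron is in group 1.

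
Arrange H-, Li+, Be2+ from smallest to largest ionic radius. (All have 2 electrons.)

All of these have 2 electrons, so size is governed by nuclear charge alone: the more protons, the stronger the pull on the same electron cloud, and the smaller the ion.
Nuclear charges: Be2+ (Z=4), Li+ (Z=3), H- (Z=1).
Smallest to largest: Be2+ < Li+ < H-.

Be2+ < Li+ < H-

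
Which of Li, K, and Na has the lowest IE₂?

After 1 electron has been removed, what remains? Li⁺ is the bare [He] core; K⁺ is the bare [Ar] core; Na⁺ is the bare [Ne] core.
All of these are removing an electron from a noble-gas core or deeper; the smaller core (lower principal quantum number) is held far more tightly, and within a period the higher nuclear charge binds the same core more tightly.
The numbers (kJ/mol): Li 7298, K 3052, Na 4562.
Overall IE_2 order: K < Na < Li.

K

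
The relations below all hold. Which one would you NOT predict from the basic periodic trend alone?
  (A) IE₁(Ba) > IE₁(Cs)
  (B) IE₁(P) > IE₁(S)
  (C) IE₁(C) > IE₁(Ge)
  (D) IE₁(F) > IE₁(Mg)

The general trend: first ionization energy increases across a period and decreases down a group.
(A) Ba (period 6, group 2) vs Cs (period 6, group 1): the stated order agrees with the simple trend.
(B) P (period 3, group 15) vs S (period 3, group 16): the stated order contradicts the simple trend.
(C) C (period 2, group 14) vs Ge (period 4, group 14): the stated order agrees with the simple trend.
(D) F (period 2, group 17) vs Mg (period 3, group 2): the stated order agrees with the simple trend.
The exception is (B): S (3p⁴) ionizes more easily than half-filled P (3p³) because the paired 3p electron in S is pushed out by e⁻–e⁻ repulsion.

(B)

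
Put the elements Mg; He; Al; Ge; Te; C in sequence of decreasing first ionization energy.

He, C, Te, Ge, Mg, Al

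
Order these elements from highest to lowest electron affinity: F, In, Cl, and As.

F is in period 2, group 17; Cl is in period 3, group 17; As is in period 4, group 15; In is in period 5, group 13.
Atoms with high Z_eff and room in the valence shell (especially the halogens) have the most exothermic electron affinities.
Here both period and group differ, so the two effects have to be weighed against each other.
As > In: relative to In, both the across-period and down-group shifts push As's electron affinity up.
F > As: both effects reinforce here, so F is clearly the higher of the two.
Cl > F: this pair runs against the simple trend — see the exception note.
Note the exception: Cl has a higher electron affinity than F, contrary to the simple trend — F's small 2p subshell makes the incoming electron feel strong e⁻–e⁻ repulsion, so Cl actually releases more energy on gaining an electron.
Approximate values (kJ/mol): F 328, Cl 349, As 78, In 29.
So from highest to lowest: Cl > F > As > In.

Cl > F > As > In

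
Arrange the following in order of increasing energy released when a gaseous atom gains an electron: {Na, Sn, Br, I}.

Na, Sn, I, Br

Na is in period 3, group 1; Br is in period 4, group 17; Sn is in period 5, group 14; I is in period 5, group 17.
Atoms with high Z_eff and room in the valence shell (especially the halogens) have the most exothermic electron affinities.
Here both period and group differ, so the two effects have to be weighed against each other.
Sn > Na: period and group pull opposite ways; the across-period shift dominates (107 vs 53 kJ/mol).
I > Sn: I lies to the right of Sn in period 5, so the across-period effect alone puts I higher.
Br > I: Br sits above I in group 17, so the down-group effect alone puts Br higher.
For reference (kJ/mol): Na 53, Br 325, Sn 107, I 295.
So from lowest to highest: Na < Sn < I < Br.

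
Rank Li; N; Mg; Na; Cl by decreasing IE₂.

Li > Na > N > Cl > Mg

The second ionization energy removes an electron from the +1 ion. For each element: Li⁺ is the bare [He] core; N⁺ still has 4 valence electrons; Mg⁺ still has 1 valence electron; Na⁺ is the bare [Ne] core; Cl⁺ still has 6 valence electrons.
Pulling an electron out of a noble-gas core costs far more than removing a remaining valence electron, so Na and Li sit at the high end of IE_2.
Valence configurations: N⁺ [He]2s²2p², Mg⁺ [Ne]3s¹, Cl⁺ [Ne]3s²3p⁴.
Approximate IE_2 values (kJ/mol): Li 7298, N 2856, Mg 1451, Na 4562, Cl 2298.
Overall IE_2 order: Mg < Cl < N < Na < Li.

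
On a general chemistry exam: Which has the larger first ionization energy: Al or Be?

Be

Be is in period 2, group 2; Al is in period 3, group 13.
First ionization energy rises across a period (greater Z_eff holds electrons more tightly) and falls down a group (valence electrons are farther from the nucleus).
These sit on a diagonal, where the across-period and down-group effects partly cancel.
Be > Al: period and group pull opposite ways; the down-group shift dominates (900 vs 578 kJ/mol).
Approximate values (kJ/mol): Be 900, Al 578.
So Be has the larger first ionization energy (Be > Al).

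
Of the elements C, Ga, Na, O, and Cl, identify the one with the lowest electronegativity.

Na

C is in period 2, group 14; O is in period 2, group 16; Na is in period 3, group 1; Cl is in period 3, group 17; Ga is in period 4, group 13.
Smaller atoms with higher effective nuclear charge are more electronegative.
These span different periods and groups, so the two trends combine.
Ga > Na: period and group pull opposite ways; the across-period shift dominates (1.81 vs 0.93).
C > Ga: relative to Ga, both the across-period and down-group shifts push C's electronegativity up.
Cl > C: the two effects oppose for this pair; the across-period effect wins (3.16 vs 2.55).
O > Cl: the two effects oppose for this pair; the down-group effect wins (3.44 vs 3.16).
Approximate values (Pauling): C 2.55, O 3.44, Na 0.93, Cl 3.16, Ga 1.81.
The lowest electronegativity among these belongs to Na.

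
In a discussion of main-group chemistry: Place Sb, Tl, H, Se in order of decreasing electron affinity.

Se, Sb, H, Tl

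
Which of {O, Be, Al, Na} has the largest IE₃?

The third ionization energy removes an electron from the +2 ion. For each element: O²⁺ still has 4 valence electrons; Be²⁺ is the bare [He] core; Al²⁺ still has 1 valence electron; Na²⁺ is already 1 electron into the core.
Breaking into a closed-shell core is much more expensive than removing a leftover valence electron — Na and Be have the largest IE_3 here.
Valence configurations: O²⁺ [He]2s²2p², Al²⁺ [Ne]3s¹.
Approximate IE_3 values (kJ/mol): O 5300, Be 14849, Al 2745, Na 6910.
Overall IE_3 order: Al < O < Na < Be.

Be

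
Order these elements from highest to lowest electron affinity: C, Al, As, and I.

I > C > As > Al

C is in period 2, group 14; Al is in period 3, group 13; As is in period 4, group 15; I is in period 5, group 17.
EA tends to increase across a period and decrease down a group, though the pattern is less regular than for IE or radius.
These span different periods and groups, so the two trends combine.
As > Al: the two effects oppose for this pair; the across-period effect wins (78 vs 42 kJ/mol).
C > As: period and group pull opposite ways; the down-group shift dominates (122 vs 78 kJ/mol).
I > C: the two effects oppose for this pair; the across-period effect wins (295 vs 122 kJ/mol).
For reference (kJ/mol): C 122, Al 42, As 78, I 295.
So from highest to lowest: I > C > As > Al.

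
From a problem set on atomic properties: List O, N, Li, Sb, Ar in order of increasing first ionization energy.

Li is in period 2, group 1; N is in period 2, group 15; O is in period 2, group 16; Ar is in period 3, group 18; Sb is in period 5, group 15.
Removing the outermost electron gets harder across a period and easier down a group.
Neither a single period nor a single group — weigh both effects.
Sb > Li: period and group pull opposite ways; the across-period shift dominates (831 vs 520 kJ/mol).
O > Sb: relative to Sb, both the across-period and down-group shifts push O's first ionization energy up.
N > O: this pair runs against the simple trend — see the exception note.
Ar > N: period and group pull opposite ways; the across-period shift dominates (1521 vs 1402 kJ/mol).
Note the exception: N has a higher first ionization energy than O, contrary to the simple trend — pairing an electron in O's 2p⁴ costs repulsion energy, so O ionizes more easily than half-filled N (2p³).
For reference (kJ/mol): Li 520, N 1402, O 1314, Ar 1521, Sb 831.
So from lowest to highest: Li < Sb < O < N < Ar.

Li < Sb < O < N < Ar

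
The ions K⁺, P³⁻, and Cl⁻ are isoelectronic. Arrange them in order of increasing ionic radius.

All of these have 18 electrons, so size is governed by nuclear charge alone: the more protons, the stronger the pull on the same electron cloud, and the smaller the ion.
Nuclear charges: K⁺ (Z=19), Cl⁻ (Z=17), P³⁻ (Z=15).
Smallest to largest: K⁺ < Cl⁻ < P³⁻.

K⁺ < Cl⁻ < P³⁻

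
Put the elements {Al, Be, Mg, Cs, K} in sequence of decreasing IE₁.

Be > Mg > Al > K > Cs

Be is in period 2, group 2; Mg is in period 3, group 2; Al is in period 3, group 13; K is in period 4, group 1; Cs is in period 6, group 1.
Removing the outermost electron gets harder across a period and easier down a group.
Here both period and group differ, so the two effects have to be weighed against each other.
K > Cs: they share group 1; the group trend gives K the larger value.
Al > K: both effects reinforce here, so Al is clearly the higher of the two.
Mg > Al: this pair runs against the simple trend — see the exception note.
Be > Mg: they share group 2; the group trend gives Be the larger value.
Note the exception: Mg has a higher first ionization energy than Al, contrary to the simple trend — Al's single 3p electron is easier to remove than one from Mg's filled 3s².
Tabulated first ionization energy (kJ/mol): Be 900, Mg 738, Al 578, K 419, Cs 376.
So from highest to lowest: Be > Mg > Al > K > Cs.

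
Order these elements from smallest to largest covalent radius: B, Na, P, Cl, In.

B, Cl, P, In, Na

Moving right in a period, electrons are added to the same shell under a stronger nuclear pull, so atoms get smaller; moving down, a new shell is opened and atoms get larger.
Neither a single period nor a single group — weigh both effects.
Cl > B: period and group pull opposite ways; the down-group shift dominates (99 vs 85 pm).
P > Cl: P lies to the left of Cl in period 3, so the across-period effect alone puts P larger.
In > P: relative to P, both the across-period and down-group shifts push In's atomic radius up.
Na > In: period and group pull opposite ways; the across-period shift dominates (155 vs 142 pm).
Tabulated atomic radius (pm): B 85, Na 155, P 111, Cl 99, In 142.
So from smallest to largest: B < Cl < P < In < Na.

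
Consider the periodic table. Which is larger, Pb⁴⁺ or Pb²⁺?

Pb²⁺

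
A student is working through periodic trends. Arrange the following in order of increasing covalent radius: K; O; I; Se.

O < Se < I < K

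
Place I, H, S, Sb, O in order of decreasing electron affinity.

H is in period 1, group 1; O is in period 2, group 16; S is in period 3, group 16; Sb is in period 5, group 15; I is in period 5, group 17.
Electron affinity generally becomes more exothermic across a period toward the halogens and less exothermic down a group.
Here both period and group differ, so the two effects have to be weighed against each other.
Sb > H: period and group pull opposite ways; the across-period shift dominates (103 vs 73 kJ/mol).
O > Sb: both effects reinforce here, so O is clearly the higher of the two.
S > O: this pair runs against the simple trend — see the exception note.
I > S: the two effects oppose for this pair; the across-period effect wins (295 vs 200 kJ/mol).
Note the exception: S has a higher electron affinity than O, contrary to the simple trend — the compact 2p subshell of O repels the added electron more than S's larger 3p does.
Approximate values (kJ/mol): H 73, O 141, S 200, Sb 103, I 295.
So from highest to lowest: I > S > O > Sb > H.

I > S > O > Sb > H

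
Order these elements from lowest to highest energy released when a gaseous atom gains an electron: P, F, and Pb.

F is in period 2, group 17; P is in period 3, group 15; Pb is in period 6, group 14.
Adding an electron releases more energy for atoms nearer the top right (short of the noble gases).
These span different periods and groups, so the two trends combine.
P > Pb: both effects reinforce here, so P is clearly the higher of the two.
F > P: relative to P, both the across-period and down-group shifts push F's electron affinity up.
Tabulated electron affinity (kJ/mol): F 328, P 72, Pb 35.
So from lowest to highest: Pb < P < F.

Pb < P < F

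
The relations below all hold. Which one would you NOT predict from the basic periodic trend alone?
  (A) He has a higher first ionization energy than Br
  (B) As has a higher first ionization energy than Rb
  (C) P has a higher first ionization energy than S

(C)

The general trend: first ionization energy increases across a period and decreases down a group.
(A) He (period 1, group 18) vs Br (period 4, group 17): the stated order agrees with the simple trend.
(B) As (period 4, group 15) vs Rb (period 5, group 1): the stated order agrees with the simple trend.
(C) P (period 3, group 15) vs S (period 3, group 16): the stated order contradicts the simple trend.
The exception is (C): S (3p⁴) ionizes more easily than half-filled P (3p³) because the paired 3p electron in S is pushed out by e⁻–e⁻ repulsion.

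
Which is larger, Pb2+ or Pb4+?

Pb2+

Both ions have Z = 82 protons, but Pb4+ has lost more electrons, so its remaining electrons feel a larger effective nuclear charge per electron and are pulled in more tightly.
Higher positive charge → smaller ion, so Pb2+ > Pb4+.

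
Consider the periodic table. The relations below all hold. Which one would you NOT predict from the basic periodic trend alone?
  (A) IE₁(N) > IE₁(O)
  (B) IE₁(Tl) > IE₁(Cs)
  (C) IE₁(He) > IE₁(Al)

(A)

The general trend: IE₁ increases across a period and decreases down a group.
(A) N (period 2, group 15) vs O (period 2, group 16): the stated order contradicts the simple trend.
(B) Tl (period 6, group 13) vs Cs (period 6, group 1): the stated order agrees with the simple trend.
(C) He (period 1, group 18) vs Al (period 3, group 13): the stated order agrees with the simple trend.
The exception is (A): pairing an electron in O's 2p⁴ costs repulsion energy, so O ionizes more easily than half-filled N (2p³).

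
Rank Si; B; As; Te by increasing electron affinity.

B is in period 2, group 13; Si is in period 3, group 14; As is in period 4, group 15; Te is in period 5, group 16.
Atoms with high Z_eff and room in the valence shell (especially the halogens) have the most exothermic electron affinities.
These sit on a diagonal, where the across-period and down-group effects partly cancel.
As > B: period and group pull opposite ways; the across-period shift dominates (78 vs 27 kJ/mol).
Si > As: the two effects oppose for this pair; the down-group effect wins (134 vs 78 kJ/mol).
Te > Si: the two effects oppose for this pair; the across-period effect wins (190 vs 134 kJ/mol).
Tabulated electron affinity (kJ/mol): B 27, Si 134, As 78, Te 190.
So from lowest to highest: B < As < Si < Te.

B < As < Si < Te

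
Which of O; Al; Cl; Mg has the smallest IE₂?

IE_2 is the cost of taking one more electron from the +1 cation: O⁺ still has 5 valence electrons; Al⁺ still has 2 valence electrons; Cl⁺ still has 6 valence electrons; Mg⁺ still has 1 valence electron.
All are still removing valence electrons, so compare the +1 ions as you would atoms: IE_2 generally rises across a period (higher Z_eff) and falls down a group (larger shell), subject to the usual subshell exceptions.
Valence configurations: O⁺ [He]2s²2p³, Al⁺ [Ne]3s², Cl⁺ [Ne]3s²3p⁴, Mg⁺ [Ne]3s¹.
Approximate IE_2 values (kJ/mol): O 3388, Al 1817, Cl 2298, Mg 1451.
Putting it together, IE_2: Mg < Al < Cl < O.

Mg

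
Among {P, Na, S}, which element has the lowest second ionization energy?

P

After 1 electron has been removed, what remains? P⁺ still has 4 valence electrons; Na⁺ is the bare [Ne] core; S⁺ still has 5 valence electrons.
Breaking into a closed-shell core is much more expensive than removing a leftover valence electron — Na has the largest IE_2 here.
Valence configurations: P⁺ [Ne]3s²3p², S⁺ [Ne]3s²3p³.
Approximate IE_2 values (kJ/mol): P 1907, Na 4562, S 2252.
So the second ionization energies run P < S < Na.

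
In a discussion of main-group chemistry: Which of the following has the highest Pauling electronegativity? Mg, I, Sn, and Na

I

Electronegativity increases across a period and decreases down a group, tracking effective nuclear charge and atomic size.
Neither a single period nor a single group — weigh both effects.
Mg > Na: Mg lies to the right of Na in period 3, so the across-period effect alone puts Mg higher.
Sn > Mg: period and group pull opposite ways; the across-period shift dominates (1.96 vs 1.31).
I > Sn: I lies to the right of Sn in period 5, so the across-period effect alone puts I higher.
For reference (Pauling): Na 0.93, Mg 1.31, Sn 1.96, I 2.66.
The highest Pauling electronegativity among these belongs to I.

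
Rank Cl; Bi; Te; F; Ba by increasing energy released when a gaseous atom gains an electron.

F is in period 2, group 17; Cl is in period 3, group 17; Te is in period 5, group 16; Ba is in period 6, group 2; Bi is in period 6, group 15.
Adding an electron releases more energy for atoms nearer the top right (short of the noble gases).
These span different periods and groups, so the two trends combine.
Bi > Ba: Bi lies to the right of Ba in period 6, so the across-period effect alone puts Bi higher.
Te > Bi: relative to Bi, both the across-period and down-group shifts push Te's electron affinity up.
F > Te: both effects reinforce here, so F is clearly the higher of the two.
Cl > F: this pair runs against the simple trend — see the exception note.
Note the exception: Cl has a higher electron affinity than F, contrary to the simple trend — F's small 2p subshell makes the incoming electron feel strong e⁻–e⁻ repulsion, so Cl actually releases more energy on gaining an electron.
Approximate values (kJ/mol): F 328, Cl 349, Te 190, Ba 14, Bi 91.
So from lowest to highest: Ba < Bi < Te < F < Cl.

Ba < Bi < Te < F < Cl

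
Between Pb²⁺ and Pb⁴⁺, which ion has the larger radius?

Pb²⁺

Both ions have Z = 82 protons, but Pb⁴⁺ has lost more electrons, so its remaining electrons feel a larger effective nuclear charge per electron and are pulled in more tightly.
Higher positive charge → smaller ion, so Pb²⁺ > Pb⁴⁺.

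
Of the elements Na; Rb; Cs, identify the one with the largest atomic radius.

Na is in period 3, group 1; Rb is in period 5, group 1; Cs is in period 6, group 1.
Atomic radius shrinks across a period as nuclear charge pulls the same shell inward, and grows down a group as new shells are added.
All are in group 1, so atomic radius increases down the group.
The largest atomic radius among these belongs to Cs.

Cs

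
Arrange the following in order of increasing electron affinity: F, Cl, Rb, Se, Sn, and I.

F is in period 2, group 17; Cl is in period 3, group 17; Se is in period 4, group 16; Rb is in period 5, group 1; Sn is in period 5, group 14; I is in period 5, group 17.
Electron affinity generally becomes more exothermic across a period toward the halogens and less exothermic down a group.
Neither a single period nor a single group — weigh both effects.
Sn > Rb: Sn lies to the right of Rb in period 5, so the across-period effect alone puts Sn higher.
Se > Sn: both effects reinforce here, so Se is clearly the higher of the two.
I > Se: period and group pull opposite ways; the across-period shift dominates (295 vs 195 kJ/mol).
F > I: they share group 17; the group trend gives F the larger value.
Cl > F: this pair runs against the simple trend — see the exception note.
Note the exception: Cl has a higher electron affinity than F, contrary to the simple trend — F's small 2p subshell makes the incoming electron feel strong e⁻–e⁻ repulsion, so Cl actually releases more energy on gaining an electron.
For reference (kJ/mol): F 328, Cl 349, Se 195, Rb 47, Sn 107, I 295.
So from lowest to highest: Rb < Sn < Se < I < F < Cl.

Rb, Sn, Se, I, F, Cl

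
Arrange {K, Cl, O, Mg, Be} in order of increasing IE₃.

After 2 electrons have been removed, what remains? K²⁺ is already 1 electron into the core; Cl²⁺ still has 5 valence electrons; O²⁺ still has 4 valence electrons; Mg²⁺ is the bare [Ne] core; Be²⁺ is the bare [He] core.
Usually core removal costs more than valence removal, but here the competition is close: a tightly held n=2 valence electron can cost more to remove than an n=3 core electron, so the actual values have to decide it.
Valence configurations: Cl²⁺ [Ne]3s²3p³, O²⁺ [He]2s²2p².
The numbers (kJ/mol): K 4420, Cl 3822, O 5300, Mg 7733, Be 14849.
Overall IE_3 order: Cl < K < O < Mg < Be.

Cl < K < O < Mg < Be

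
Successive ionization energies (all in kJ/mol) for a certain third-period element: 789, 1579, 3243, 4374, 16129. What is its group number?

Group 14

Look for the largest jump between consecutive ionization energies: IE5/IE4 ≈ 3.7, far larger than any earlier ratio.
That jump marks the point where a core electron is being removed. So the atom has 4 valence electrons.
A main-group element with 4 valence electrons is in group 14.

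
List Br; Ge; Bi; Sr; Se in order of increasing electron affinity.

Atoms with high Z_eff and room in the valence shell (especially the halogens) have the most exothermic electron affinities.
Neither a single period nor a single group — weigh both effects.
Bi > Sr: period and group pull opposite ways; the across-period shift dominates (91 vs 5 kJ/mol).
Ge > Bi: period and group pull opposite ways; the down-group shift dominates (119 vs 91 kJ/mol).
Se > Ge: Se lies to the right of Ge in period 4, so the across-period effect alone puts Se higher.
Br > Se: both are in period 4; the period trend gives Br the larger value.
For reference (kJ/mol): Ge 119, Se 195, Br 325, Sr 5, Bi 91.
So from lowest to highest: Sr < Bi < Ge < Se < Br.

Sr < Bi < Ge < Se < Br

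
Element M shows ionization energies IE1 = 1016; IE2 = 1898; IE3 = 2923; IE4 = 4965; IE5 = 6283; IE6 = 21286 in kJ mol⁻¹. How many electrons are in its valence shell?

5

Look for the largest jump between consecutive ionization energies: IE6/IE5 ≈ 3.4, far larger than any earlier ratio.
That jump marks the point where a core electron is being removed. So the atom has 5 valence electrons.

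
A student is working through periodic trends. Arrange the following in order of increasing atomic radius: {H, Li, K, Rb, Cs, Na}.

H is in period 1, group 1; Li is in period 2, group 1; Na is in period 3, group 1; K is in period 4, group 1; Rb is in period 5, group 1; Cs is in period 6, group 1.
Moving right in a period, electrons are added to the same shell under a stronger nuclear pull, so atoms get smaller; moving down, a new shell is opened and atoms get larger.
All are in group 1, so atomic radius increases down the group.
So from smallest to largest: H < Li < Na < K < Rb < Cs.

H < Li < Na < K < Rb < Cs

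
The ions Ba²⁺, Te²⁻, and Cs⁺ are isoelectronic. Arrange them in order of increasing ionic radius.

Ba²⁺, Cs⁺, Te²⁻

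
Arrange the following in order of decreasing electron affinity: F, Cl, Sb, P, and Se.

F is in period 2, group 17; P is in period 3, group 15; Cl is in period 3, group 17; Se is in period 4, group 16; Sb is in period 5, group 15.
Electron affinity generally becomes more exothermic across a period toward the halogens and less exothermic down a group.
These span different periods and groups, so the two trends combine.
Sb > P: this pair runs against the simple trend — see the exception note.
Se > Sb: relative to Sb, both the across-period and down-group shifts push Se's electron affinity up.
F > Se: both effects reinforce here, so F is clearly the higher of the two.
Cl > F: this pair runs against the simple trend — see the exception note.
Note the exception: Sb has a higher electron affinity than P, contrary to the simple trend — both are half-filled np³, but the pairing/repulsion penalty for the added electron shrinks as the p orbitals become larger and more diffuse down the group, and for Sb that outweighs the weaker nuclear attraction.
Note the exception: Cl has a higher electron affinity than F, contrary to the simple trend — F's small 2p subshell makes the incoming electron feel strong e⁻–e⁻ repulsion, so Cl actually releases more energy on gaining an electron.
For reference (kJ/mol): F 328, P 72, Cl 349, Se 195, Sb 103.
So from highest to lowest: Cl > F > Se > Sb > P.

Cl > F > Se > Sb > P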